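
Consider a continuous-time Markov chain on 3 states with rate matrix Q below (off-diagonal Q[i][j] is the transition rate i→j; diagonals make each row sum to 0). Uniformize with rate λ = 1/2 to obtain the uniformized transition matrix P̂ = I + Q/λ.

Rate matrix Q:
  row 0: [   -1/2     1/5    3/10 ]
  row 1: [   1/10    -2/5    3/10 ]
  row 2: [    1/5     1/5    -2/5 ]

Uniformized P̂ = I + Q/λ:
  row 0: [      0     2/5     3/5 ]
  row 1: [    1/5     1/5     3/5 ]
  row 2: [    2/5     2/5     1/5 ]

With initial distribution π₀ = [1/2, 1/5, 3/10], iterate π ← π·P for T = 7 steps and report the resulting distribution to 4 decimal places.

t=0: π = [0.5000, 0.2000, 0.3000]
t=1: π = [0.1600, 0.3600, 0.4800]
t=2: π = [0.2640, 0.3280, 0.4080]
t=3: π = [0.2288, 0.3344, 0.4368]
t=4: π = [0.2416, 0.3331, 0.4253]
t=5: π = [0.2367, 0.3334, 0.4299]
t=6: π = [0.2386, 0.3333, 0.4280]
t=7: π = [0.2379, 0.3333, 0.4288]

π = [0.2379, 0.3333, 0.4288]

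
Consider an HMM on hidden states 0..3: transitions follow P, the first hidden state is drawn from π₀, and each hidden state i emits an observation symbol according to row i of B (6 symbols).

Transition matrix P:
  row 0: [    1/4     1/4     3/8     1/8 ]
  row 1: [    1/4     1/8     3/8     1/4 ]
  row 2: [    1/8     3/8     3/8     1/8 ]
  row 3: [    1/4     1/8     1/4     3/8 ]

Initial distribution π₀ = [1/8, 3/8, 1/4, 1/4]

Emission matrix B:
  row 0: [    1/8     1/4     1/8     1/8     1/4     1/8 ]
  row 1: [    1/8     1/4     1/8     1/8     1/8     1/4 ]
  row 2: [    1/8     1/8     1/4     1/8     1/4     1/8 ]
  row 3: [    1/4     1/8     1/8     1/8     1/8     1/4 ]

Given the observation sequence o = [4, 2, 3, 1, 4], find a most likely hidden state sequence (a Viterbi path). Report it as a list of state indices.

path = [2, 2, 2, 1, 2]

t=0: δ = [3.125e-02, 4.688e-02, 6.250e-02, 3.125e-02]  (obs o_0=4)
t=1: δ = [1.465e-03, 2.930e-03, 5.859e-03, 1.465e-03]  ψ = [1, 2, 2, 1]  (obs o_1=2)
t=2: δ = [9.155e-05, 2.747e-04, 2.747e-04, 9.155e-05]  ψ = [1, 2, 2, 1]  (obs o_2=3)
t=3: δ = [1.717e-05, 2.575e-05, 1.287e-05, 8.583e-06]  ψ = [1, 2, 1, 1]  (obs o_3=1)
t=4: δ = [1.609e-06, 6.035e-07, 2.414e-06, 8.047e-07]  ψ = [1, 2, 1, 1]  (obs o_4=4)
backtrack: best end state = 2; path = [2, 2, 2, 1, 2]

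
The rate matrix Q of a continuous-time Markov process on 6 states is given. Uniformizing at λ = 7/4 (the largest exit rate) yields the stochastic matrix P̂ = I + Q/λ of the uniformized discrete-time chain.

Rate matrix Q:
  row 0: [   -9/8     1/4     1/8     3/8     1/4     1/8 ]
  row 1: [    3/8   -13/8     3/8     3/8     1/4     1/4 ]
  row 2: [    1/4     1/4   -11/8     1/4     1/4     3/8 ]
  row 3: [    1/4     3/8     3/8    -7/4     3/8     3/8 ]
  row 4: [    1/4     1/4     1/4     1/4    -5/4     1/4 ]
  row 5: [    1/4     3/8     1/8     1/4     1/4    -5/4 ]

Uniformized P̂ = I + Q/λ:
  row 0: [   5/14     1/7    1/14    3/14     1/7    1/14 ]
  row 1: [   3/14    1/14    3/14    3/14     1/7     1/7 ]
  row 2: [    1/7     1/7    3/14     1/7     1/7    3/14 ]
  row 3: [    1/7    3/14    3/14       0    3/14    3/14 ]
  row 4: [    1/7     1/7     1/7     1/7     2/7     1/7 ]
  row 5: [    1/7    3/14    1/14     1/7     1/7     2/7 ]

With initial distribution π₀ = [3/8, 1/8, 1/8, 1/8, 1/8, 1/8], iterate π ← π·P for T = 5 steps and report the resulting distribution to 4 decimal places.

t=0: π = [0.3750, 0.1250, 0.1250, 0.1250, 0.1250, 0.1250]
t=1: π = [0.2321, 0.1518, 0.1339, 0.1607, 0.1696, 0.1518]
t=2: π = [0.2034, 0.1543, 0.1473, 0.1473, 0.1786, 0.1690]
t=3: π = [0.1975, 0.1544, 0.1483, 0.1474, 0.1789, 0.1735]
t=4: π = [0.1962, 0.1547, 0.1485, 0.1469, 0.1789, 0.1747]
t=5: π = [0.1960, 0.1548, 0.1485, 0.1469, 0.1789, 0.1749]

π = [0.1960, 0.1548, 0.1485, 0.1469, 0.1789, 0.1749]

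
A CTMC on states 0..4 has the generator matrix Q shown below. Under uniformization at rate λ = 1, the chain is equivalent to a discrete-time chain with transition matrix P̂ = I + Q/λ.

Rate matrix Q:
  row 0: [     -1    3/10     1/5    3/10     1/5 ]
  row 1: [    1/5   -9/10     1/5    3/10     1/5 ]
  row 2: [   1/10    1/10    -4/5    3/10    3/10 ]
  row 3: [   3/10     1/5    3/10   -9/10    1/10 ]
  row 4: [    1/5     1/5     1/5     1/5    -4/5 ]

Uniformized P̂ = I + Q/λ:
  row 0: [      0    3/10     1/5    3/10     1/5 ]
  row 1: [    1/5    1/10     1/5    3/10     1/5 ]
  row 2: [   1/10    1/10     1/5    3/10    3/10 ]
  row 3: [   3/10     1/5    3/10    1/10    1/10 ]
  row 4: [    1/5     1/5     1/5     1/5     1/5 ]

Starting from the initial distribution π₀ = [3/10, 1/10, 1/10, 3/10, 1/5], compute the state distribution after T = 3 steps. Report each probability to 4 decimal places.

π = [0.1682, 0.1773, 0.2238, 0.2323, 0.1984]

t=0: π = [0.3000, 0.1000, 0.1000, 0.3000, 0.2000]
t=1: π = [0.1600, 0.2100, 0.2300, 0.2200, 0.1800]
t=2: π = [0.1670, 0.1720, 0.2220, 0.2380, 0.2010]
t=3: π = [0.1682, 0.1773, 0.2238, 0.2323, 0.1984]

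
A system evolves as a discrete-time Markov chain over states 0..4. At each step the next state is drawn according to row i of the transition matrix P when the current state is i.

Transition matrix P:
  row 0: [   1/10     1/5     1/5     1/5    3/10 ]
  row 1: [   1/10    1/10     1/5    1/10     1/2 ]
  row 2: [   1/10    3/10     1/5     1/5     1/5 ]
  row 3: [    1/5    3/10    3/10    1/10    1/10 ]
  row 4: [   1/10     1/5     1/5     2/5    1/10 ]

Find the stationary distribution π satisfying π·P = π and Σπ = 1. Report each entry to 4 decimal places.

π = [0.1204, 0.2204, 0.2204, 0.2044, 0.2343]

Balance equations π_j = Σ_i π_i·P[i][j]:
  π_0 = 1/10·π_0 + 1/10·π_1 + 1/10·π_2 + 1/5·π_3 + 1/10·π_4
  π_1 = 1/5·π_0 + 1/10·π_1 + 3/10·π_2 + 3/10·π_3 + 1/5·π_4
  π_2 = 1/5·π_0 + 1/5·π_1 + 1/5·π_2 + 3/10·π_3 + 1/5·π_4
  π_3 = 1/5·π_0 + 1/10·π_1 + 1/5·π_2 + 1/10·π_3 + 2/5·π_4
  normalize: π_0 + π_1 + π_2 + π_3 + π_4 = 1
Solving the linear system gives exactly π = [33/274, 151/685, 151/685, 28/137, 321/1370].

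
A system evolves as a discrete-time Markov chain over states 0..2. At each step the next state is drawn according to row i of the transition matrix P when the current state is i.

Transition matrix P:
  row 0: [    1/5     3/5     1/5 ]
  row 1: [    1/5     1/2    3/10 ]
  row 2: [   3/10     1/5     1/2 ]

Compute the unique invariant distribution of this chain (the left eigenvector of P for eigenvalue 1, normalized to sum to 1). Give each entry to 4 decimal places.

Balance equations π_j = Σ_i π_i·P[i][j]:
  π_0 = 1/5·π_0 + 1/5·π_1 + 3/10·π_2
  π_1 = 3/5·π_0 + 1/2·π_1 + 1/5·π_2
  normalize: π_0 + π_1 + π_2 = 1
Solving the linear system gives exactly π = [19/81, 34/81, 28/81].

π = [0.2346, 0.4198, 0.3457]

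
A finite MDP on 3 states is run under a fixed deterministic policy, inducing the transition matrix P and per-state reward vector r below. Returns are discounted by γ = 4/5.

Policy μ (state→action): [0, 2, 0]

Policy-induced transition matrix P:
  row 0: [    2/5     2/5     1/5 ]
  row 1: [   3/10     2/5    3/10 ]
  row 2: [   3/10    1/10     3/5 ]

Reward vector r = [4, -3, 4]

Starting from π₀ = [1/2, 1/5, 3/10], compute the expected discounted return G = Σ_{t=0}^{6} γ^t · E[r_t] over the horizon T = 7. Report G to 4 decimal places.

t=0: π = [0.5000, 0.2000, 0.3000], E[r] = 2.6000, γ^t·E[r] = 2.600000, running G = 2.600000
t=1: π = [0.3500, 0.3100, 0.3400], E[r] = 1.8300, γ^t·E[r] = 1.464000, running G = 4.064000
t=2: π = [0.3350, 0.2980, 0.3670], E[r] = 1.9140, γ^t·E[r] = 1.224960, running G = 5.288960
t=3: π = [0.3335, 0.2899, 0.3766], E[r] = 1.9707, γ^t·E[r] = 1.008998, running G = 6.297958
t=4: π = [0.3334, 0.2870, 0.3796], E[r] = 1.9909, γ^t·E[r] = 0.815456, running G = 7.113415
t=5: π = [0.3333, 0.2861, 0.3806], E[r] = 1.9972, γ^t·E[r] = 0.654450, running G = 7.767865
t=6: π = [0.3333, 0.2858, 0.3808], E[r] = 1.9992, γ^t·E[r] = 0.524069, running G = 8.291933

G = 8.2919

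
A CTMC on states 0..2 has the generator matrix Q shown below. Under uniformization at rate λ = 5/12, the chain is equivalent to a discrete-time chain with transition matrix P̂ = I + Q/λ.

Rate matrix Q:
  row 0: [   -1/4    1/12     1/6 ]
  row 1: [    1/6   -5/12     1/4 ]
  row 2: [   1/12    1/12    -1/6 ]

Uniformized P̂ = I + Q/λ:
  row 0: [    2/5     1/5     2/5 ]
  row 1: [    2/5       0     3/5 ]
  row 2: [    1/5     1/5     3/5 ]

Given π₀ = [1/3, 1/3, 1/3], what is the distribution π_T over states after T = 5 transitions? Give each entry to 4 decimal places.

π = [0.2917, 0.1666, 0.5417]

t=0: π = [0.3333, 0.3333, 0.3333]
t=1: π = [0.3333, 0.1333, 0.5333]
t=2: π = [0.2933, 0.1733, 0.5333]
t=3: π = [0.2933, 0.1653, 0.5413]
t=4: π = [0.2917, 0.1669, 0.5413]
t=5: π = [0.2917, 0.1666, 0.5417]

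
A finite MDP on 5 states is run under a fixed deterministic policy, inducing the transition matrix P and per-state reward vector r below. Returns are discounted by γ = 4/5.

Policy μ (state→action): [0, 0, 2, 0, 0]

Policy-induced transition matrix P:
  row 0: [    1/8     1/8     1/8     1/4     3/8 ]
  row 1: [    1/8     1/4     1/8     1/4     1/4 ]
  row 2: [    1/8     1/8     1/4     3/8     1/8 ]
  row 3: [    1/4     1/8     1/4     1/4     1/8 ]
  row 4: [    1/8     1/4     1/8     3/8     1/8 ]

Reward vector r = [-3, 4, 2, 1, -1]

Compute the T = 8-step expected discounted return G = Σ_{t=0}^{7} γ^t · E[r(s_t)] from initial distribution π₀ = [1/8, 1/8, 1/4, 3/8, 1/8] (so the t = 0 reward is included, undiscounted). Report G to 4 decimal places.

G = 2.9679

t=0: π = [0.1250, 0.1250, 0.2500, 0.3750, 0.1250], E[r] = 0.8750, γ^t·E[r] = 0.875000, running G = 0.875000
t=1: π = [0.1719, 0.1563, 0.2031, 0.2969, 0.1719], E[r] = 0.6406, γ^t·E[r] = 0.512500, running G = 1.387500
t=2: π = [0.1621, 0.1660, 0.1875, 0.2969, 0.1875], E[r] = 0.6621, γ^t·E[r] = 0.423750, running G = 1.811250
t=3: π = [0.1621, 0.1692, 0.1855, 0.2969, 0.1863], E[r] = 0.6721, γ^t·E[r] = 0.344125, running G = 2.155375
t=4: π = [0.1621, 0.1694, 0.1853, 0.2965, 0.1867], E[r] = 0.6718, γ^t·E[r] = 0.275175, running G = 2.430550
t=5: π = [0.1621, 0.1695, 0.1852, 0.2965, 0.1867], E[r] = 0.6721, γ^t·E[r] = 0.220238, running G = 2.650788
t=6: π = [0.1621, 0.1695, 0.1852, 0.2965, 0.1867], E[r] = 0.6721, γ^t·E[r] = 0.176198, running G = 2.826985
t=7: π = [0.1621, 0.1695, 0.1852, 0.2965, 0.1867], E[r] = 0.6721, γ^t·E[r] = 0.140958, running G = 2.967943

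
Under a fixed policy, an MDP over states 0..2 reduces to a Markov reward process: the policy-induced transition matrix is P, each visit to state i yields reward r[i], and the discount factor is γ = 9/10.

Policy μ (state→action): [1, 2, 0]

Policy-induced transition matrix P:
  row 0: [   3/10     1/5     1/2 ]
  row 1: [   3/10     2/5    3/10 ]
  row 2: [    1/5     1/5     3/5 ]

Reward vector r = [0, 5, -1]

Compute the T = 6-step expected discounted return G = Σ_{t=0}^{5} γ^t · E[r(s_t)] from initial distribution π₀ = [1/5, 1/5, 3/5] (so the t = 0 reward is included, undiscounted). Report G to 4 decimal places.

G = 3.0874

t=0: π = [0.2000, 0.2000, 0.6000], E[r] = 0.4000, γ^t·E[r] = 0.400000, running G = 0.400000
t=1: π = [0.2400, 0.2400, 0.5200], E[r] = 0.6800, γ^t·E[r] = 0.612000, running G = 1.012000
t=2: π = [0.2480, 0.2480, 0.5040], E[r] = 0.7360, γ^t·E[r] = 0.596160, running G = 1.608160
t=3: π = [0.2496, 0.2496, 0.5008], E[r] = 0.7472, γ^t·E[r] = 0.544709, running G = 2.152869
t=4: π = [0.2499, 0.2499, 0.5002], E[r] = 0.7494, γ^t·E[r] = 0.491708, running G = 2.644576
t=5: π = [0.2500, 0.2500, 0.5000], E[r] = 0.7499, γ^t·E[r] = 0.442801, running G = 3.087378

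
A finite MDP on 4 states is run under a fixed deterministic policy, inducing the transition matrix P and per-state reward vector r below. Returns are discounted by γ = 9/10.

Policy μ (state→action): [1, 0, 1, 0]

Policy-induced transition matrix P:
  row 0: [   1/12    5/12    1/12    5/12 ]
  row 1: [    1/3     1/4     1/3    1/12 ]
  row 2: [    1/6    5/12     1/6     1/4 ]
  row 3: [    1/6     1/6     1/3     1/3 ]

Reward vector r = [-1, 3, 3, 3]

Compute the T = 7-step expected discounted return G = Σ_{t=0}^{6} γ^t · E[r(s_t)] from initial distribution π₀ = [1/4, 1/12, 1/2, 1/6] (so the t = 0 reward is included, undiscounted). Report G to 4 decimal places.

t=0: π = [0.2500, 0.0833, 0.5000, 0.1667], E[r] = 2.0000, γ^t·E[r] = 2.000000, running G = 2.000000
t=1: π = [0.1597, 0.3611, 0.1875, 0.2917], E[r] = 2.3611, γ^t·E[r] = 2.125000, running G = 4.125000
t=2: π = [0.2135, 0.2836, 0.2622, 0.2407], E[r] = 2.1458, γ^t·E[r] = 1.738125, running G = 5.863125
t=3: π = [0.1961, 0.3092, 0.2363, 0.2584], E[r] = 2.2155, γ^t·E[r] = 1.615078, running G = 7.478203
t=4: π = [0.2019, 0.3005, 0.2449, 0.2527], E[r] = 2.1926, γ^t·E[r] = 1.438541, running G = 8.916744
t=5: π = [0.1999, 0.3034, 0.2420, 0.2546], E[r] = 2.2003, γ^t·E[r] = 1.299234, running G = 10.215979
t=6: π = [0.2006, 0.3024, 0.2430, 0.2540], E[r] = 2.1977, γ^t·E[r] = 1.167951, running G = 11.383930

G = 11.3839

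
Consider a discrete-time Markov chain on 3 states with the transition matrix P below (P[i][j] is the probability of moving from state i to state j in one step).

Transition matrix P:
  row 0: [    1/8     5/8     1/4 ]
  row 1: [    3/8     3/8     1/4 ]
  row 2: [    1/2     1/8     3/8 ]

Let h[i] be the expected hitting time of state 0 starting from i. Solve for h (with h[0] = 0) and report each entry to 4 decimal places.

First-step conditioning: h[0] = 0; for i ≠ 0, h[i] = 1 + Σ_k P[i][k]·h[k].
  h[1] = 1 + 3/8·h[1] + 1/4·h[2]
  h[2] = 1 + 1/8·h[1] + 3/8·h[2]
Solving the 2×2 linear system over states ≠ 0 gives exactly h = [0, 56/23, 48/23] (h[0] = 0 is the target).

h = [0.0000, 2.4348, 2.0870]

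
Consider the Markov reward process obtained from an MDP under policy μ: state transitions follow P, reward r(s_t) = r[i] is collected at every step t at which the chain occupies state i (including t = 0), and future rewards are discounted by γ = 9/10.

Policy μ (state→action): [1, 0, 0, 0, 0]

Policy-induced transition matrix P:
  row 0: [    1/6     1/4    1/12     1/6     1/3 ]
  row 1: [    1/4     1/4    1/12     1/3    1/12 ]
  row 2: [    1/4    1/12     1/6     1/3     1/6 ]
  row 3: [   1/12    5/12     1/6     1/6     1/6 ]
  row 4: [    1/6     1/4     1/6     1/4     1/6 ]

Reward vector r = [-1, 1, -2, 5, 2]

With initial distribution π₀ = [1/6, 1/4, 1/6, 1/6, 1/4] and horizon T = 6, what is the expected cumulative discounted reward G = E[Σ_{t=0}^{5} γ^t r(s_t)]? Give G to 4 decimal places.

t=0: π = [0.1667, 0.2500, 0.1667, 0.1667, 0.2500], E[r] = 1.0833, γ^t·E[r] = 1.083333, running G = 1.083333
t=1: π = [0.1875, 0.2500, 0.1319, 0.2569, 0.1736], E[r] = 1.4306, γ^t·E[r] = 1.287500, running G = 2.370833
t=2: π = [0.1771, 0.2708, 0.1302, 0.2448, 0.1771], E[r] = 1.4115, γ^t·E[r] = 1.143281, running G = 3.514115
t=3: π = [0.1797, 0.2691, 0.1293, 0.2483, 0.1736], E[r] = 1.4193, γ^t·E[r] = 1.034648, running G = 4.548763
t=4: π = [0.1792, 0.2698, 0.1293, 0.2475, 0.1742], E[r] = 1.4182, γ^t·E[r] = 0.930472, running G = 5.479235
t=5: π = [0.1793, 0.2697, 0.1292, 0.2477, 0.1740], E[r] = 1.4185, γ^t·E[r] = 0.837606, running G = 6.316841

G = 6.3168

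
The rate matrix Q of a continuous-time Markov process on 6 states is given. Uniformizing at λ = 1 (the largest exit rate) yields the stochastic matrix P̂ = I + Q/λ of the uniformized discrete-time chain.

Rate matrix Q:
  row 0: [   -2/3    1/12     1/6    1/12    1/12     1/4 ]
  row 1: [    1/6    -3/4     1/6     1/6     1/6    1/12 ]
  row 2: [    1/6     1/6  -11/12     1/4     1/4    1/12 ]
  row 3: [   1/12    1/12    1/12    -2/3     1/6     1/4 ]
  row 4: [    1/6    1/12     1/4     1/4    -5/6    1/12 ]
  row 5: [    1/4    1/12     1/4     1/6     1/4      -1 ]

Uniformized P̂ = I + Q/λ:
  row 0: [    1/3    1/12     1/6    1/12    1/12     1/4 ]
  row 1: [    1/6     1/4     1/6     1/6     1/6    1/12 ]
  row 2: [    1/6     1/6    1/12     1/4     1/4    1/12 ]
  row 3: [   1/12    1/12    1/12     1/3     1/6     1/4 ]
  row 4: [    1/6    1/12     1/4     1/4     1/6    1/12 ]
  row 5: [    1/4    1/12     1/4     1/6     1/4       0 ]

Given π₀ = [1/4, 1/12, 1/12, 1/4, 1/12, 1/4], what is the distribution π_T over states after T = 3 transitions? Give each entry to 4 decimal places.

t=0: π = [0.2500, 0.0833, 0.0833, 0.2500, 0.0833, 0.2500]
t=1: π = [0.2083, 0.1042, 0.1667, 0.2014, 0.1736, 0.1458]
t=2: π = [0.1968, 0.1146, 0.1626, 0.2112, 0.1753, 0.1395]
t=3: π = [0.1935, 0.1160, 0.1617, 0.2136, 0.1754, 0.1397]

π = [0.1935, 0.1160, 0.1617, 0.2136, 0.1754, 0.1397]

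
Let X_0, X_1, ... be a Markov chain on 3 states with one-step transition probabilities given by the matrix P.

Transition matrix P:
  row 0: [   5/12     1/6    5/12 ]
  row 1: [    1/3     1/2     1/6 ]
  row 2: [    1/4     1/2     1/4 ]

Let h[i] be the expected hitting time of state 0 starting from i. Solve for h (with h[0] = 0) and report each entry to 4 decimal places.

h = [0.0000, 3.1429, 3.4286]

First-step conditioning: h[0] = 0; for i ≠ 0, h[i] = 1 + Σ_k P[i][k]·h[k].
  h[1] = 1 + 1/2·h[1] + 1/6·h[2]
  h[2] = 1 + 1/2·h[1] + 1/4·h[2]
Solving the 2×2 linear system over states ≠ 0 gives exactly h = [0, 22/7, 24/7] (h[0] = 0 is the target).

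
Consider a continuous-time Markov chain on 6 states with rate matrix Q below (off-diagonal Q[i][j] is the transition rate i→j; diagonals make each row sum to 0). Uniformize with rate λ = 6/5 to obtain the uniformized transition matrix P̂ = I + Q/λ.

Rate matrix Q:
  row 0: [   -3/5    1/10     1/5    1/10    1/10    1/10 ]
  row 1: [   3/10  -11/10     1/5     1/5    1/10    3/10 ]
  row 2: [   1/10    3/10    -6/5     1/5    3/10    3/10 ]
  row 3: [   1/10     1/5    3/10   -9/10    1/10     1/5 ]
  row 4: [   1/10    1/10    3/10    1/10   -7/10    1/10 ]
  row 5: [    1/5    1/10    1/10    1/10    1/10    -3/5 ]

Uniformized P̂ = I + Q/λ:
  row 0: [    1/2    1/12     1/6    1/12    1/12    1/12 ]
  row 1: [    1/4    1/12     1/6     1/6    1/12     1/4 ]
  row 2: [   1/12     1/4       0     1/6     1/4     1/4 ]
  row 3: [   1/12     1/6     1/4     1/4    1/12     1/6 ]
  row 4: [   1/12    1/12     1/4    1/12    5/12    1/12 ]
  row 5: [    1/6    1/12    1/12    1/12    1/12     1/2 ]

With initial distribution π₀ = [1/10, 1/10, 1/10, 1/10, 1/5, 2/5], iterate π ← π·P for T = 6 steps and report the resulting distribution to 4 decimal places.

π = [0.2104, 0.1183, 0.1465, 0.1264, 0.1615, 0.2369]

t=0: π = [0.1000, 0.1000, 0.1000, 0.1000, 0.2000, 0.4000]
t=1: π = [0.1750, 0.1083, 0.1417, 0.1167, 0.1667, 0.2917]
t=2: π = [0.1986, 0.1167, 0.1424, 0.1236, 0.1625, 0.2563]
t=3: π = [0.2069, 0.1174, 0.1454, 0.1255, 0.1612, 0.2436]
t=4: π = [0.2094, 0.1180, 0.1460, 0.1262, 0.1613, 0.2391]
t=5: π = [0.2102, 0.1182, 0.1464, 0.1264, 0.1614, 0.2375]
t=6: π = [0.2104, 0.1183, 0.1465, 0.1264, 0.1615, 0.2369]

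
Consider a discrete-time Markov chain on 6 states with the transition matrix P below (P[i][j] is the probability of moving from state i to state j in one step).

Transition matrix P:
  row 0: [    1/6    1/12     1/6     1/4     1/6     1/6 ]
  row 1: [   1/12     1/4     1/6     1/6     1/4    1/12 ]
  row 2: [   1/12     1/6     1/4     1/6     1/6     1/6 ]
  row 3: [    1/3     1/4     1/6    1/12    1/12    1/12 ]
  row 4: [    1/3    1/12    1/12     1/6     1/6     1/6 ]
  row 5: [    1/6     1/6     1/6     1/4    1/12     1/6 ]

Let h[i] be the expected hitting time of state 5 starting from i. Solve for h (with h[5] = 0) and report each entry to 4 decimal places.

h = [7.1958, 7.8491, 7.1996, 7.8067, 7.1445, 0.0000]

First-step conditioning: h[5] = 0; for i ≠ 5, h[i] = 1 + Σ_k P[i][k]·h[k].
  h[0] = 1 + 1/6·h[0] + 1/12·h[1] + 1/6·h[2] + 1/4·h[3] + 1/6·h[4]
  h[1] = 1 + 1/12·h[0] + 1/4·h[1] + 1/6·h[2] + 1/6·h[3] + 1/4·h[4]
  h[2] = 1 + 1/12·h[0] + 1/6·h[1] + 1/4·h[2] + 1/6·h[3] + 1/6·h[4]
  h[3] = 1 + 1/3·h[0] + 1/4·h[1] + 1/6·h[2] + 1/12·h[3] + 1/12·h[4]
  h[4] = 1 + 1/3·h[0] + 1/12·h[1] + 1/12·h[2] + 1/6·h[3] + 1/6·h[4]
Solving the 5×5 linear system over states ≠ 5 gives exactly h = [112074/15575, 4890/623, 112134/15575, 3474/445, 111276/15575, 0] (h[5] = 0 is the target).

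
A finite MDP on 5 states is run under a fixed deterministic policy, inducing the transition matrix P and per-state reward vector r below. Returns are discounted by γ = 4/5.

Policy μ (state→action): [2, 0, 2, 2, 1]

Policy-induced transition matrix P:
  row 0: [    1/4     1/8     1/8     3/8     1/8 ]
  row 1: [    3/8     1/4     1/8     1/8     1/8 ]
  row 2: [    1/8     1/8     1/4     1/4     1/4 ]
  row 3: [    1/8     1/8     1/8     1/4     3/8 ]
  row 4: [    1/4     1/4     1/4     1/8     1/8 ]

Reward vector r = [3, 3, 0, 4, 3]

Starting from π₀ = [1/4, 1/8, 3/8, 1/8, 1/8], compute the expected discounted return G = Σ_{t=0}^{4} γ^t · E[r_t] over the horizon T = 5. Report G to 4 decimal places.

G = 8.3829

t=0: π = [0.2500, 0.1250, 0.3750, 0.1250, 0.1250], E[r] = 2.0000, γ^t·E[r] = 2.000000, running G = 2.000000
t=1: π = [0.2031, 0.1563, 0.1875, 0.2500, 0.2031], E[r] = 2.6875, γ^t·E[r] = 2.150000, running G = 4.150000
t=2: π = [0.2148, 0.1699, 0.1738, 0.2305, 0.2109], E[r] = 2.7090, γ^t·E[r] = 1.733750, running G = 5.883750
t=3: π = [0.2207, 0.1726, 0.1731, 0.2292, 0.2043], E[r] = 2.7100, γ^t·E[r] = 1.387500, running G = 7.271250
t=4: π = [0.2213, 0.1721, 0.1722, 0.2305, 0.2039], E[r] = 2.7139, γ^t·E[r] = 1.111625, running G = 8.382875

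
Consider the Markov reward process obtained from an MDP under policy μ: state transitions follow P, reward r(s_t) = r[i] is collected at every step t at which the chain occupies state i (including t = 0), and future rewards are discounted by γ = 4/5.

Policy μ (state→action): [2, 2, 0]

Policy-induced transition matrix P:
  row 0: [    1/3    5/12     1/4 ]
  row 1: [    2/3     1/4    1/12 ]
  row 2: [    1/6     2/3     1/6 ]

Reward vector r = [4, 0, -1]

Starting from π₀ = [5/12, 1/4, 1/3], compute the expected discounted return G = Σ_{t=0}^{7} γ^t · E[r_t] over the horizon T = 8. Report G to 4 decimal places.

G = 6.1163

t=0: π = [0.4167, 0.2500, 0.3333], E[r] = 1.3333, γ^t·E[r] = 1.333333, running G = 1.333333
t=1: π = [0.3611, 0.4583, 0.1806], E[r] = 1.2639, γ^t·E[r] = 1.011111, running G = 2.344444
t=2: π = [0.4560, 0.3854, 0.1586], E[r] = 1.6655, γ^t·E[r] = 1.065926, running G = 3.410370
t=3: π = [0.4354, 0.3921, 0.1726], E[r] = 1.5690, γ^t·E[r] = 0.803309, running G = 4.213679
t=4: π = [0.4353, 0.3945, 0.1703], E[r] = 1.5708, γ^t·E[r] = 0.643394, running G = 4.857073
t=5: π = [0.4364, 0.3935, 0.1701], E[r] = 1.5757, γ^t·E[r] = 0.516324, running G = 5.373397
t=6: π = [0.4362, 0.3936, 0.1702], E[r] = 1.5744, γ^t·E[r] = 0.412711, running G = 5.786107
t=7: π = [0.4362, 0.3936, 0.1702], E[r] = 1.5744, γ^t·E[r] = 0.330181, running G = 6.116288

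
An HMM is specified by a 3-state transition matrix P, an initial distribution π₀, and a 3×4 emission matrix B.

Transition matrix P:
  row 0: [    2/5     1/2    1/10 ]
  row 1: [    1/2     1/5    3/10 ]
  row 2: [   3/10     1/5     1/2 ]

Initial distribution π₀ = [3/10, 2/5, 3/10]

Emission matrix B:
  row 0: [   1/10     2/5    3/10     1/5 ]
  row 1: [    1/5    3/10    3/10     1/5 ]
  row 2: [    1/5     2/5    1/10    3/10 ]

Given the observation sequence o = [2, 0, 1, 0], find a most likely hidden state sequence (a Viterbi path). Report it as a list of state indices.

path = [0, 1, 0, 1]

t=0: δ = [9.000e-02, 1.200e-01, 3.000e-02]  (obs o_0=2)
t=1: δ = [6.000e-03, 9.000e-03, 7.200e-03]  ψ = [1, 0, 1]  (obs o_1=0)
t=2: δ = [1.800e-03, 9.000e-04, 1.440e-03]  ψ = [1, 0, 2]  (obs o_2=1)
t=3: δ = [7.200e-05, 1.800e-04, 1.440e-04]  ψ = [0, 0, 2]  (obs o_3=0)
backtrack: best end state = 1; path = [0, 1, 0, 1]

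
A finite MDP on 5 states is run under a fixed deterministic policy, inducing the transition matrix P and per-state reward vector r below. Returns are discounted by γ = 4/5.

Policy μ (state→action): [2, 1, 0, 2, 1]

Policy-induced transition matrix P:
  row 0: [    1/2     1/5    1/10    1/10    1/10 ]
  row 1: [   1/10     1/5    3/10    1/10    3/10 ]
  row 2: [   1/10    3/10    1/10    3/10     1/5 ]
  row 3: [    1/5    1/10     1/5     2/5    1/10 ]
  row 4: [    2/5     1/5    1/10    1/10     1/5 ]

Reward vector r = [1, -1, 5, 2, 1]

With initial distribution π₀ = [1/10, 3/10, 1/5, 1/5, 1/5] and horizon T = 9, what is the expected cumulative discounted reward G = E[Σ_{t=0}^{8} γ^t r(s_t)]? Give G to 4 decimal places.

G = 6.2380

t=0: π = [0.1000, 0.3000, 0.2000, 0.2000, 0.2000], E[r] = 1.4000, γ^t·E[r] = 1.400000, running G = 1.400000
t=1: π = [0.2200, 0.2000, 0.1800, 0.2000, 0.2000], E[r] = 1.5200, γ^t·E[r] = 1.216000, running G = 2.616000
t=2: π = [0.2680, 0.1980, 0.1600, 0.1960, 0.1780], E[r] = 1.4400, γ^t·E[r] = 0.921600, running G = 3.537600
t=3: π = [0.2802, 0.1964, 0.1592, 0.1908, 0.1734], E[r] = 1.4348, γ^t·E[r] = 0.734618, running G = 4.272218
t=4: π = [0.2832, 0.1968, 0.1584, 0.1891, 0.1725], E[r] = 1.4288, γ^t·E[r] = 0.585253, running G = 4.857470
t=5: π = [0.2839, 0.1969, 0.1583, 0.1884, 0.1725], E[r] = 1.4276, γ^t·E[r] = 0.467810, running G = 5.325281
t=6: π = [0.2842, 0.1970, 0.1582, 0.1882, 0.1725], E[r] = 1.4271, γ^t·E[r] = 0.374105, running G = 5.699386
t=7: π = [0.2842, 0.1970, 0.1582, 0.1881, 0.1725], E[r] = 1.4269, γ^t·E[r] = 0.299252, running G = 5.998639
t=8: π = [0.2842, 0.1970, 0.1582, 0.1881, 0.1725], E[r] = 1.4269, γ^t·E[r] = 0.239393, running G = 6.238031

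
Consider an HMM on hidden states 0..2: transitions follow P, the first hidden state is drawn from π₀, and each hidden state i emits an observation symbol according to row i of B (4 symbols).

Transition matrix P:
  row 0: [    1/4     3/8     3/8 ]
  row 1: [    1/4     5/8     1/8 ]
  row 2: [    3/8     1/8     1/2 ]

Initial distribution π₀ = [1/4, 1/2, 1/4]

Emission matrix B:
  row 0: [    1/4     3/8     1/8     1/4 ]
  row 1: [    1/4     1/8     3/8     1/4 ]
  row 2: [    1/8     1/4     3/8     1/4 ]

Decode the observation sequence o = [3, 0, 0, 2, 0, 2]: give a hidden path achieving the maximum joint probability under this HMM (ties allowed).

path = [1, 1, 1, 1, 1, 1]

t=0: δ = [6.250e-02, 1.250e-01, 6.250e-02]  (obs o_0=3)
t=1: δ = [7.812e-03, 1.953e-02, 3.906e-03]  ψ = [1, 1, 2]  (obs o_1=0)
t=2: δ = [1.221e-03, 3.052e-03, 3.662e-04]  ψ = [1, 1, 0]  (obs o_2=0)
t=3: δ = [9.537e-05, 7.153e-04, 1.717e-04]  ψ = [1, 1, 0]  (obs o_3=2)
t=4: δ = [4.470e-05, 1.118e-04, 1.118e-05]  ψ = [1, 1, 1]  (obs o_4=0)
t=5: δ = [3.492e-06, 2.619e-05, 6.286e-06]  ψ = [1, 1, 0]  (obs o_5=2)
backtrack: best end state = 1; path = [1, 1, 1, 1, 1, 1]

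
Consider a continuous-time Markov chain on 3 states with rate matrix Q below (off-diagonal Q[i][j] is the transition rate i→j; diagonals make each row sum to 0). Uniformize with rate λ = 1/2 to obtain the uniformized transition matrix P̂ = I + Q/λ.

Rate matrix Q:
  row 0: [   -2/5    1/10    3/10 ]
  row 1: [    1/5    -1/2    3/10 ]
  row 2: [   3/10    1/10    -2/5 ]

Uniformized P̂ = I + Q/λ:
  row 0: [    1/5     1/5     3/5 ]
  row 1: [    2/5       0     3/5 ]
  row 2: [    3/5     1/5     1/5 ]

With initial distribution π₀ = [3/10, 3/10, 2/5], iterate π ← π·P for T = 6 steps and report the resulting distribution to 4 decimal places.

t=0: π = [0.3000, 0.3000, 0.4000]
t=1: π = [0.4200, 0.1400, 0.4400]
t=2: π = [0.4040, 0.1720, 0.4240]
t=3: π = [0.4040, 0.1656, 0.4304]
t=4: π = [0.4053, 0.1669, 0.4278]
t=5: π = [0.4045, 0.1666, 0.4289]
t=6: π = [0.4049, 0.1667, 0.4285]

π = [0.4049, 0.1667, 0.4285]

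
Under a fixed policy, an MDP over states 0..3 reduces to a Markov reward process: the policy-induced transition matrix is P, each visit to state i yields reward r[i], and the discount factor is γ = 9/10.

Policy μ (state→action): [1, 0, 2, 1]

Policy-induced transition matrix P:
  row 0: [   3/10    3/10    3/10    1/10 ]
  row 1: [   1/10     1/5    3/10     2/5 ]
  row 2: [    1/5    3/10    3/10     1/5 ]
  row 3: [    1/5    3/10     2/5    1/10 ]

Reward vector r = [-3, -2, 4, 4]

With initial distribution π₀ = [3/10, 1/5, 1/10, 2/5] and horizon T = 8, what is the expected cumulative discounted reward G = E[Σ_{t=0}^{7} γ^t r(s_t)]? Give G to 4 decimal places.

t=0: π = [0.3000, 0.2000, 0.1000, 0.4000], E[r] = 0.7000, γ^t·E[r] = 0.700000, running G = 0.700000
t=1: π = [0.2100, 0.2800, 0.3400, 0.1700], E[r] = 0.8500, γ^t·E[r] = 0.765000, running G = 1.465000
t=2: π = [0.1930, 0.2720, 0.3170, 0.2180], E[r] = 1.0170, γ^t·E[r] = 0.823770, running G = 2.288770
t=3: π = [0.1921, 0.2728, 0.3218, 0.2133], E[r] = 1.0185, γ^t·E[r] = 0.742487, running G = 3.031257
t=4: π = [0.1919, 0.2727, 0.3213, 0.2140], E[r] = 1.0202, γ^t·E[r] = 0.669334, running G = 3.700590
t=5: π = [0.1919, 0.2727, 0.3214, 0.2139], E[r] = 1.0202, γ^t·E[r] = 0.602409, running G = 4.302999
t=6: π = [0.1919, 0.2727, 0.3214, 0.2140], E[r] = 1.0202, γ^t·E[r] = 0.542177, running G = 4.845176
t=7: π = [0.1919, 0.2727, 0.3214, 0.2140], E[r] = 1.0202, γ^t·E[r] = 0.487959, running G = 5.333135

G = 5.3331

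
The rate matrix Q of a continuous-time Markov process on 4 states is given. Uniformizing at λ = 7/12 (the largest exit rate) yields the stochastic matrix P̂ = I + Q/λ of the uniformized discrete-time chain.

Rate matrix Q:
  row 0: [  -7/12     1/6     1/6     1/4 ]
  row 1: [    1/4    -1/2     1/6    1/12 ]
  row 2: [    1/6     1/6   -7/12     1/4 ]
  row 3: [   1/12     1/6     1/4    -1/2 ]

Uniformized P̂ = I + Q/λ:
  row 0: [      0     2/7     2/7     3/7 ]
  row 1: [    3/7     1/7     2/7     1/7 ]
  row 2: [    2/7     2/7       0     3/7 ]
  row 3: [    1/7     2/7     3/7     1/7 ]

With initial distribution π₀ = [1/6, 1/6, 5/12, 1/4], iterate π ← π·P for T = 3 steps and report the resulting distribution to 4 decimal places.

t=0: π = [0.1667, 0.1667, 0.4167, 0.2500]
t=1: π = [0.2262, 0.2619, 0.2024, 0.3095]
t=2: π = [0.2143, 0.2483, 0.2721, 0.2653]
t=3: π = [0.2221, 0.2502, 0.2459, 0.2818]

π = [0.2221, 0.2502, 0.2459, 0.2818]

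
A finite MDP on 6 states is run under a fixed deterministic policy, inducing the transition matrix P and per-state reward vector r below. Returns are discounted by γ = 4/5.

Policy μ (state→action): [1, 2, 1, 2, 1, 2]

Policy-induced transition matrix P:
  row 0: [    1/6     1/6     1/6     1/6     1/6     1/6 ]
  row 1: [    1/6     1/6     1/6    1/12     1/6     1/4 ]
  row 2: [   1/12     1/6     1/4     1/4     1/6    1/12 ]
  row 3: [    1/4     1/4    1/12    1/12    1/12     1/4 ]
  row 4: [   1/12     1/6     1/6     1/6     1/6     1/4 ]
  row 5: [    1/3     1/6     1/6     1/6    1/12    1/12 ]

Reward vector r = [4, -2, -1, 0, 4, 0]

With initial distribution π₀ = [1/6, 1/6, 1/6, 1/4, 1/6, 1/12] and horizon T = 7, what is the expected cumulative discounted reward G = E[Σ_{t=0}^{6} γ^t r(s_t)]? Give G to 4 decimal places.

G = 3.0541

t=0: π = [0.1667, 0.1667, 0.1667, 0.2500, 0.1667, 0.0833], E[r] = 0.8333, γ^t·E[r] = 0.833333, running G = 0.833333
t=1: π = [0.1736, 0.1875, 0.1597, 0.1458, 0.1389, 0.1944], E[r] = 0.7153, γ^t·E[r] = 0.572222, running G = 1.405556
t=2: π = [0.1863, 0.1788, 0.1678, 0.1522, 0.1383, 0.1765], E[r] = 0.7731, γ^t·E[r] = 0.494815, running G = 1.900370
t=3: π = [0.1833, 0.1793, 0.1680, 0.1531, 0.1393, 0.1771], E[r] = 0.7635, γ^t·E[r] = 0.390889, running G = 2.291259
t=4: π = [0.1833, 0.1794, 0.1679, 0.1530, 0.1392, 0.1772], E[r] = 0.7632, γ^t·E[r] = 0.312604, running G = 2.603863
t=5: π = [0.1834, 0.1794, 0.1679, 0.1530, 0.1392, 0.1772], E[r] = 0.7633, γ^t·E[r] = 0.250122, running G = 2.853986
t=6: π = [0.1834, 0.1794, 0.1679, 0.1530, 0.1392, 0.1772], E[r] = 0.7633, γ^t·E[r] = 0.200096, running G = 3.054082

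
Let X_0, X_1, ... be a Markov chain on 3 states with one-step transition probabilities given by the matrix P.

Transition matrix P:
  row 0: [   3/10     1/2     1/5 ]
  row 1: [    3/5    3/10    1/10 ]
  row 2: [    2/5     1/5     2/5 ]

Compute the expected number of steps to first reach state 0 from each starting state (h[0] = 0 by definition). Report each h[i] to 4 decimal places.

First-step conditioning: h[0] = 0; for i ≠ 0, h[i] = 1 + Σ_k P[i][k]·h[k].
  h[1] = 1 + 3/10·h[1] + 1/10·h[2]
  h[2] = 1 + 1/5·h[1] + 2/5·h[2]
Solving the 2×2 linear system over states ≠ 0 gives exactly h = [0, 7/4, 9/4] (h[0] = 0 is the target).

h = [0.0000, 1.7500, 2.2500]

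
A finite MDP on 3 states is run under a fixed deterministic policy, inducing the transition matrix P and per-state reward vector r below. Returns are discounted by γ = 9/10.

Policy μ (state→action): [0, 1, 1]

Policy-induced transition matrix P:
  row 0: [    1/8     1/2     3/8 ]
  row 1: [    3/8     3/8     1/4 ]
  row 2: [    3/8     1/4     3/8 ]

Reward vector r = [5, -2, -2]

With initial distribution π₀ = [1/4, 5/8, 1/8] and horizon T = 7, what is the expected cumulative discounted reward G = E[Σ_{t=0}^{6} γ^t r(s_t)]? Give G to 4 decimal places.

t=0: π = [0.2500, 0.6250, 0.1250], E[r] = -0.2500, γ^t·E[r] = -0.250000, running G = -0.250000
t=1: π = [0.3125, 0.3906, 0.2969], E[r] = 0.1875, γ^t·E[r] = 0.168750, running G = -0.081250
t=2: π = [0.2969, 0.3770, 0.3262], E[r] = 0.0781, γ^t·E[r] = 0.063281, running G = -0.017969
t=3: π = [0.3008, 0.3713, 0.3279], E[r] = 0.1055, γ^t·E[r] = 0.076887, running G = 0.058918
t=4: π = [0.2998, 0.3716, 0.3286], E[r] = 0.0986, γ^t·E[r] = 0.064713, running G = 0.123631
t=5: π = [0.3000, 0.3714, 0.3285], E[r] = 0.1003, γ^t·E[r] = 0.059251, running G = 0.182882
t=6: π = [0.3000, 0.3714, 0.3286], E[r] = 0.0999, γ^t·E[r] = 0.053099, running G = 0.235980

G = 0.2360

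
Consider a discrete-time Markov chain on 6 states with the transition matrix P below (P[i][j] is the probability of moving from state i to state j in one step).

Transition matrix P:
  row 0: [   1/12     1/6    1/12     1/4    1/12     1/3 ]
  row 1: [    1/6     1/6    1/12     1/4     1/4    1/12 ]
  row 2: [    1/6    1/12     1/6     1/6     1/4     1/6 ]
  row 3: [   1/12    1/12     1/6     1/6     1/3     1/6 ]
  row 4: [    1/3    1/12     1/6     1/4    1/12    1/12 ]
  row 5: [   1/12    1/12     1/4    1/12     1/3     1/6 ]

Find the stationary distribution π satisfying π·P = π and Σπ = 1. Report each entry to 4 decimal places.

π = [0.1596, 0.1054, 0.1584, 0.1930, 0.2172, 0.1664]

Balance equations π_j = Σ_i π_i·P[i][j]:
  π_0 = 1/12·π_0 + 1/6·π_1 + 1/6·π_2 + 1/12·π_3 + 1/3·π_4 + 1/12·π_5
  π_1 = 1/6·π_0 + 1/6·π_1 + 1/12·π_2 + 1/12·π_3 + 1/12·π_4 + 1/12·π_5
  π_2 = 1/12·π_0 + 1/12·π_1 + 1/6·π_2 + 1/6·π_3 + 1/6·π_4 + 1/4·π_5
  π_3 = 1/4·π_0 + 1/4·π_1 + 1/6·π_2 + 1/6·π_3 + 1/4·π_4 + 1/12·π_5
  π_4 = 1/12·π_0 + 1/4·π_1 + 1/4·π_2 + 1/3·π_3 + 1/12·π_4 + 1/3·π_5
  normalize: π_0 + π_1 + π_2 + π_3 + π_4 + π_5 = 1
Solving the linear system gives exactly π = [47717/298959, 31516/298959, 47369/298959, 57694/298959, 21640/99653, 16581/99653].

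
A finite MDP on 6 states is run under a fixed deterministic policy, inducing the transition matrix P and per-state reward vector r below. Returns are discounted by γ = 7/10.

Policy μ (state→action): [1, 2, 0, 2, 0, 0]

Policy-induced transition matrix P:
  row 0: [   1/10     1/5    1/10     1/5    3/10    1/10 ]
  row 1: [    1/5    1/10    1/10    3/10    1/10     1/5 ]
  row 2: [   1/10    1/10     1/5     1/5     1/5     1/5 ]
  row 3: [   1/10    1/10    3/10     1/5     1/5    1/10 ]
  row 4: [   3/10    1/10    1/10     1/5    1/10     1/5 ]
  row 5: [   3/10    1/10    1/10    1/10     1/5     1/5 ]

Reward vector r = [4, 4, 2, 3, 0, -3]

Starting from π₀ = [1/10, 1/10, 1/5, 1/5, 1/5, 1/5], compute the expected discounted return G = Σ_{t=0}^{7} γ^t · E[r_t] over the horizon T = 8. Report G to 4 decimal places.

G = 4.6226

t=0: π = [0.1000, 0.1000, 0.2000, 0.2000, 0.2000, 0.2000], E[r] = 1.2000, γ^t·E[r] = 1.200000, running G = 1.200000
t=1: π = [0.1900, 0.1100, 0.1600, 0.1900, 0.1800, 0.1700], E[r] = 1.5800, γ^t·E[r] = 1.106000, running G = 2.306000
t=2: π = [0.1810, 0.1190, 0.1540, 0.1940, 0.1900, 0.1620], E[r] = 1.6040, γ^t·E[r] = 0.785960, running G = 3.091960
t=3: π = [0.1823, 0.1181, 0.1542, 0.1957, 0.1872, 0.1625], E[r] = 1.6096, γ^t·E[r] = 0.552093, running G = 3.644053
t=4: π = [0.1818, 0.1182, 0.1546, 0.1956, 0.1877, 0.1622], E[r] = 1.6091, γ^t·E[r] = 0.386350, running G = 4.030403
t=5: π = [0.1818, 0.1182, 0.1546, 0.1956, 0.1876, 0.1623], E[r] = 1.6091, γ^t·E[r] = 0.270433, running G = 4.300836
t=6: π = [0.1818, 0.1182, 0.1546, 0.1956, 0.1876, 0.1623], E[r] = 1.6090, γ^t·E[r] = 0.189300, running G = 4.490135
t=7: π = [0.1818, 0.1182, 0.1546, 0.1956, 0.1876, 0.1623], E[r] = 1.6090, γ^t·E[r] = 0.132510, running G = 4.622645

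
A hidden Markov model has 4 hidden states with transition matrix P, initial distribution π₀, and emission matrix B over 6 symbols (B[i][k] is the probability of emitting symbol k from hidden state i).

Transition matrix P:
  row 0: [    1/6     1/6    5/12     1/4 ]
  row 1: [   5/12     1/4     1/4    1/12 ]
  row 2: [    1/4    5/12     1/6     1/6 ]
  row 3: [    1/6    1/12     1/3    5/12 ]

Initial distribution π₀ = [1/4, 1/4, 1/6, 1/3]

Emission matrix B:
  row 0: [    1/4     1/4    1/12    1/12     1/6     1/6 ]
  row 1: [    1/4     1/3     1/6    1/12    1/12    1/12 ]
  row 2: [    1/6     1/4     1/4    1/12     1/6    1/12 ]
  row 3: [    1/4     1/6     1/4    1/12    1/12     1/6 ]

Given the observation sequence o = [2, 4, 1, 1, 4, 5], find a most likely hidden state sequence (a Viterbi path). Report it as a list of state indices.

t=0: δ = [2.083e-02, 4.167e-02, 4.167e-02, 8.333e-02]  (obs o_0=2)
t=1: δ = [2.894e-03, 1.447e-03, 4.630e-03, 2.894e-03]  ψ = [1, 2, 3, 3]  (obs o_1=4)
t=2: δ = [2.894e-04, 6.430e-04, 3.014e-04, 2.009e-04]  ψ = [2, 2, 0, 3]  (obs o_2=1)
t=3: δ = [6.698e-05, 5.358e-05, 4.019e-05, 1.395e-05]  ψ = [1, 1, 1, 3]  (obs o_3=1)
t=4: δ = [3.721e-06, 1.395e-06, 4.651e-06, 1.395e-06]  ψ = [1, 2, 0, 0]  (obs o_4=4)
t=5: δ = [1.938e-07, 1.615e-07, 1.292e-07, 1.550e-07]  ψ = [2, 2, 0, 0]  (obs o_5=5)
backtrack: best end state = 0; path = [3, 2, 1, 0, 2, 0]

path = [3, 2, 1, 0, 2, 0]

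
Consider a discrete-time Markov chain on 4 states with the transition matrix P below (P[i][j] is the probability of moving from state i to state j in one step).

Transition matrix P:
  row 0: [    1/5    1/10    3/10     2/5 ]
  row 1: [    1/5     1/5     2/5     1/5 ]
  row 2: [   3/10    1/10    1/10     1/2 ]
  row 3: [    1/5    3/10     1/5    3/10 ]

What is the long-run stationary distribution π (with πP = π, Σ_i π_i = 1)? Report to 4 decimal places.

Balance equations π_j = Σ_i π_i·P[i][j]:
  π_0 = 1/5·π_0 + 1/5·π_1 + 3/10·π_2 + 1/5·π_3
  π_1 = 1/10·π_0 + 1/5·π_1 + 1/10·π_2 + 3/10·π_3
  π_2 = 3/10·π_0 + 2/5·π_1 + 1/10·π_2 + 1/5·π_3
  normalize: π_0 + π_1 + π_2 + π_3 = 1
Solving the linear system gives exactly π = [278/1243, 235/1243, 294/1243, 436/1243].

π = [0.2237, 0.1891, 0.2365, 0.3508]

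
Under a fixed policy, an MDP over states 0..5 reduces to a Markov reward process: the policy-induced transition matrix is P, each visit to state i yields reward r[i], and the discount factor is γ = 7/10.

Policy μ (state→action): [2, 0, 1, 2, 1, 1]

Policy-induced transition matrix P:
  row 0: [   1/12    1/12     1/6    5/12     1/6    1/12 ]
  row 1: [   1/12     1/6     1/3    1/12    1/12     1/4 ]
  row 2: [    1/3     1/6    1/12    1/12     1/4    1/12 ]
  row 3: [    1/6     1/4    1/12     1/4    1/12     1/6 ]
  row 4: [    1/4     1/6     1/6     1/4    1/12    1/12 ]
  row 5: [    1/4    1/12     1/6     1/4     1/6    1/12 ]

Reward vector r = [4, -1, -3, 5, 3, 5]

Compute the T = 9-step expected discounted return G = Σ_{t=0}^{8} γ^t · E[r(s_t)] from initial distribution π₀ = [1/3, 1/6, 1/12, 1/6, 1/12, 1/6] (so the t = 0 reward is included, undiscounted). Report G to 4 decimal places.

t=0: π = [0.3333, 0.1667, 0.0833, 0.1667, 0.0833, 0.1667], E[r] = 2.8333, γ^t·E[r] = 2.833333, running G = 2.833333
t=1: π = [0.1597, 0.1389, 0.1736, 0.2639, 0.1389, 0.1250], E[r] = 2.3403, γ^t·E[r] = 1.638194, running G = 4.471528
t=2: π = [0.1927, 0.1649, 0.1534, 0.2245, 0.1360, 0.1285], E[r] = 2.3189, γ^t·E[r] = 1.136244, running G = 5.607772
t=3: π = [0.1845, 0.1586, 0.1627, 0.2291, 0.1357, 0.1295], E[r] = 2.2912, γ^t·E[r] = 0.785893, running G = 6.393665
t=4: π = [0.1873, 0.1596, 0.1605, 0.2272, 0.1366, 0.1289], E[r] = 2.2983, γ^t·E[r] = 0.551820, running G = 6.945485
t=5: π = [0.1866, 0.1593, 0.1610, 0.2279, 0.1364, 0.1289], E[r] = 2.2973, γ^t·E[r] = 0.386111, running G = 7.331596
t=6: π = [0.1868, 0.1594, 0.1608, 0.2277, 0.1365, 0.1289], E[r] = 2.2977, γ^t·E[r] = 0.270320, running G = 7.601916
t=7: π = [0.1867, 0.1593, 0.1608, 0.2278, 0.1364, 0.1289], E[r] = 2.2976, γ^t·E[r] = 0.189213, running G = 7.791129
t=8: π = [0.1867, 0.1593, 0.1608, 0.2278, 0.1364, 0.1289], E[r] = 2.2976, γ^t·E[r] = 0.132451, running G = 7.923580

G = 7.9236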